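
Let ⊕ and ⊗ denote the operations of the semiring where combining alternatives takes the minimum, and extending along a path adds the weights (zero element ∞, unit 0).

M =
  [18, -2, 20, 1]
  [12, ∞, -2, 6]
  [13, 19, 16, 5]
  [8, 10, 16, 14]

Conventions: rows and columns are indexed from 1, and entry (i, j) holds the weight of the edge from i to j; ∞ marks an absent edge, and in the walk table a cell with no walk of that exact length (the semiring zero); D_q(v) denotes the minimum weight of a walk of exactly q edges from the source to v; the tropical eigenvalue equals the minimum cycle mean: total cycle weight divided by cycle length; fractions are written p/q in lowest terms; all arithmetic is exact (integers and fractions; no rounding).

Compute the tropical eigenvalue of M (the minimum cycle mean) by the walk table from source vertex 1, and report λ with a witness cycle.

q=0: [0, ∞, ∞, ∞]
q=1: [18, -2, 20, 1]
q=2: [9, 11, -4, 4]
q=3: [9, 7, 9, 1]
q=4: [9, 7, 5, 10]
Optimal cycle mean attained by: cycle 1->2->3->4->1, total (-2) + (-2) + 5 + 8, length 4.
Answer: λ = 9/4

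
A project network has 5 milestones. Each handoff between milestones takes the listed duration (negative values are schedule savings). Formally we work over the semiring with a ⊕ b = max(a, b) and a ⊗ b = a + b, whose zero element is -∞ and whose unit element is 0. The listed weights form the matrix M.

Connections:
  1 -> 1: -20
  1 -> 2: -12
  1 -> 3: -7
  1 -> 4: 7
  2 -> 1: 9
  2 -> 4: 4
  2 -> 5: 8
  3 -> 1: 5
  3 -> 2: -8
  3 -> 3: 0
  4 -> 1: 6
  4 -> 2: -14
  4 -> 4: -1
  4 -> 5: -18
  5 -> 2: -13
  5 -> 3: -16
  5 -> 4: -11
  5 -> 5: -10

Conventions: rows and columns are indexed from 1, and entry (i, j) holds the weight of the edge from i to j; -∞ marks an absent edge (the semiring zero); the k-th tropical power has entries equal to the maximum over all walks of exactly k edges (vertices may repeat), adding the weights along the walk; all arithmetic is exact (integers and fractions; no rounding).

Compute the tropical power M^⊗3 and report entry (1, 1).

M^⊗2:
  [13, -7, -7, 6, -4]
  [10, -3, 2, 16, -2]
  [5, -7, 0, 12, 0]
  [5, -6, -1, 13, -6]
  [-4, -23, -16, -9, -5]
M^⊗3:
  [12, 1, 6, 20, 1]
  [22, 2, 3, 17, 5]
  [18, -2, 0, 12, 1]
  [19, -1, -1, 12, 2]
  [-3, -16, -11, 3, -15]
Key observation: the optimum is the walk 1->4->4->1, with weight 7 + (-1) + 6 = 12.
Optimal value attained by: walk 1->4->4->1.
Answer: (M^⊗3)[1][1] = 12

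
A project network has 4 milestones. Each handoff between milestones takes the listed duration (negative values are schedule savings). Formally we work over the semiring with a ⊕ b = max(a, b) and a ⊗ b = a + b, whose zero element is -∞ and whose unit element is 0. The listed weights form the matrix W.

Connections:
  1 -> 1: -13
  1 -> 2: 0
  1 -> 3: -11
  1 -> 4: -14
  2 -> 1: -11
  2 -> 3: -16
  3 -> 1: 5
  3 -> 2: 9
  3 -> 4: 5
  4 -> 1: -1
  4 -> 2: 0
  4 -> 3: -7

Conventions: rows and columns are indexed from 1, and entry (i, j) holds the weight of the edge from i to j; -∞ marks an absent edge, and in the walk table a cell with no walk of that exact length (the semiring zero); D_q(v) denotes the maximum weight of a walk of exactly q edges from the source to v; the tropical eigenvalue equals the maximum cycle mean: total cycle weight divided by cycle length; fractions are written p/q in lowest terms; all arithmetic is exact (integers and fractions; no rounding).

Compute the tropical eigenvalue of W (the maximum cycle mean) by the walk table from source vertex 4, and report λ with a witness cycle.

q=0: [-∞, -∞, -∞, 0]
q=1: [-1, 0, -7, -∞]
q=2: [-2, 2, -12, -2]
q=3: [-3, -2, -9, -7]
q=4: [-4, 0, -14, -4]
Optimal cycle mean attained by: cycle 3->4->3, total 5 + (-7), length 2.
Answer: λ = -1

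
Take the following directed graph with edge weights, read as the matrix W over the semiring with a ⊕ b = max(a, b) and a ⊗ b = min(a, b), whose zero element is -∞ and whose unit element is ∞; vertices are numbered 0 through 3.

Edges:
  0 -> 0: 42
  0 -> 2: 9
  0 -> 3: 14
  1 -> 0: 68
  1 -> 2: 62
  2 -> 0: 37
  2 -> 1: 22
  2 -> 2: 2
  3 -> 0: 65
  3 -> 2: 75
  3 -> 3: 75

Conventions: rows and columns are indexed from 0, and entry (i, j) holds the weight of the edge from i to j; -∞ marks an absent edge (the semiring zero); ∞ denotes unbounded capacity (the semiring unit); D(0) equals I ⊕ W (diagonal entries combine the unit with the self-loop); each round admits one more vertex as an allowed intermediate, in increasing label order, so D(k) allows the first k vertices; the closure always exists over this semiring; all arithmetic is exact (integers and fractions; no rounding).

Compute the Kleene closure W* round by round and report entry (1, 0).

D(0):
  [∞, -∞, 9, 14]
  [68, ∞, 62, -∞]
  [37, 22, ∞, -∞]
  [65, -∞, 75, ∞]
D(1):
  [∞, -∞, 9, 14]
  [68, ∞, 62, 14]
  [37, 22, ∞, 14]
  [65, -∞, 75, ∞]
D(2):
  [∞, -∞, 9, 14]
  [68, ∞, 62, 14]
  [37, 22, ∞, 14]
  [65, -∞, 75, ∞]
D(3):
  [∞, 9, 9, 14]
  [68, ∞, 62, 14]
  [37, 22, ∞, 14]
  [65, 22, 75, ∞]
D(4):
  [∞, 14, 14, 14]
  [68, ∞, 62, 14]
  [37, 22, ∞, 14]
  [65, 22, 75, ∞]
Answer: W*[1][0] = 68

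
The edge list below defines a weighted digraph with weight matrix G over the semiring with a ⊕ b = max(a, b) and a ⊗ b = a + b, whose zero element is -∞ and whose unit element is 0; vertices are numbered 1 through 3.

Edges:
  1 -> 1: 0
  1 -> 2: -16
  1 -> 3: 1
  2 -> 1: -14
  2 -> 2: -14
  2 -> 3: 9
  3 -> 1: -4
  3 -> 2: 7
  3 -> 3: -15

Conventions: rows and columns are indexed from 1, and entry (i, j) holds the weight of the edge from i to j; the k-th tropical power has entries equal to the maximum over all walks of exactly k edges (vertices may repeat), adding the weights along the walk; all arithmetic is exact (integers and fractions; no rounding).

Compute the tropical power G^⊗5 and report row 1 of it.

G^⊗2:
  [0, 8, 1]
  [5, 16, -5]
  [-4, -7, 16]
G^⊗3:
  [0, 8, 17]
  [5, 2, 25]
  [12, 23, 2]
G^⊗4:
  [13, 24, 17]
  [21, 32, 11]
  [12, 9, 32]
G^⊗5:
  [13, 24, 33]
  [21, 18, 41]
  [28, 39, 18]
Answer: row 1 of G^⊗5 = [13, 24, 33]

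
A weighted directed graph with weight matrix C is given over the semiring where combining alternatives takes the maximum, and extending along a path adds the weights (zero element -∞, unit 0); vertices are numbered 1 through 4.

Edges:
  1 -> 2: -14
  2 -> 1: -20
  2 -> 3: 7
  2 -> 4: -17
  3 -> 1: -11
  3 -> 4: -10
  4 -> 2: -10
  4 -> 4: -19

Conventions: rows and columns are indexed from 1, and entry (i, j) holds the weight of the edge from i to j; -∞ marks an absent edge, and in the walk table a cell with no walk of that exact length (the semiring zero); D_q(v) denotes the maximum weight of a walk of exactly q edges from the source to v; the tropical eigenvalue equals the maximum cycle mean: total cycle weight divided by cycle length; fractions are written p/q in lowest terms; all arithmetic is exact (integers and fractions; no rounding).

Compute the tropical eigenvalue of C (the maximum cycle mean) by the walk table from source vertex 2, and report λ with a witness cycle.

q=0: [-∞, 0, -∞, -∞]
q=1: [-20, -∞, 7, -17]
q=2: [-4, -27, -∞, -3]
q=3: [-47, -13, -20, -22]
q=4: [-31, -32, -6, -30]
Optimal cycle mean attained by: cycle 2->3->4->2, total 7 + (-10) + (-10), length 3.
Answer: λ = -13/3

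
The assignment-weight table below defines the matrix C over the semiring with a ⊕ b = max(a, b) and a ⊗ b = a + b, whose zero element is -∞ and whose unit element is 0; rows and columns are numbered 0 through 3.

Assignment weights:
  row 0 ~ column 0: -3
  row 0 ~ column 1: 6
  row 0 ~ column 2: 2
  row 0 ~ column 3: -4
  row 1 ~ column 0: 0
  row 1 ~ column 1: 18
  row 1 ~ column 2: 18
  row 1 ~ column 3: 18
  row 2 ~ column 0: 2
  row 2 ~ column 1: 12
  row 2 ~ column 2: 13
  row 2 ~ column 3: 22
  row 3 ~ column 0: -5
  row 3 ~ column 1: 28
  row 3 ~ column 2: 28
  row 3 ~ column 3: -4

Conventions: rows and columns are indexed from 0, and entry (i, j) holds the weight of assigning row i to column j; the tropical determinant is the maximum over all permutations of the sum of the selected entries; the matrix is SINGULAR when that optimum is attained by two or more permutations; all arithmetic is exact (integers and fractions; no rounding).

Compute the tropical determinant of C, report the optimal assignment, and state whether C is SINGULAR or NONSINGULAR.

σ = (0, 1, 2, 3): (-3) + 18 + 13 + (-4) = 24
σ = (0, 1, 3, 2): (-3) + 18 + 22 + 28 = 65
σ = (0, 2, 1, 3): (-3) + 18 + 12 + (-4) = 23
σ = (0, 2, 3, 1): (-3) + 18 + 22 + 28 = 65
σ = (0, 3, 1, 2): (-3) + 18 + 12 + 28 = 55
σ = (0, 3, 2, 1): (-3) + 18 + 13 + 28 = 56
σ = (1, 0, 2, 3): 6 + 0 + 13 + (-4) = 15
σ = (1, 0, 3, 2): 6 + 0 + 22 + 28 = 56
σ = (1, 2, 0, 3): 6 + 18 + 2 + (-4) = 22
σ = (1, 2, 3, 0): 6 + 18 + 22 + (-5) = 41
σ = (1, 3, 0, 2): 6 + 18 + 2 + 28 = 54
σ = (1, 3, 2, 0): 6 + 18 + 13 + (-5) = 32
σ = (2, 0, 1, 3): 2 + 0 + 12 + (-4) = 10
σ = (2, 0, 3, 1): 2 + 0 + 22 + 28 = 52
σ = (2, 1, 0, 3): 2 + 18 + 2 + (-4) = 18
σ = (2, 1, 3, 0): 2 + 18 + 22 + (-5) = 37
σ = (2, 3, 0, 1): 2 + 18 + 2 + 28 = 50
σ = (2, 3, 1, 0): 2 + 18 + 12 + (-5) = 27
σ = (3, 0, 1, 2): (-4) + 0 + 12 + 28 = 36
σ = (3, 0, 2, 1): (-4) + 0 + 13 + 28 = 37
σ = (3, 1, 0, 2): (-4) + 18 + 2 + 28 = 44
σ = (3, 1, 2, 0): (-4) + 18 + 13 + (-5) = 22
σ = (3, 2, 0, 1): (-4) + 18 + 2 + 28 = 44
σ = (3, 2, 1, 0): (-4) + 18 + 12 + (-5) = 21
Optimal value attained by: σ = (0, 1, 3, 2).
Answer: det⊕(C) = 65; verdict: SINGULAR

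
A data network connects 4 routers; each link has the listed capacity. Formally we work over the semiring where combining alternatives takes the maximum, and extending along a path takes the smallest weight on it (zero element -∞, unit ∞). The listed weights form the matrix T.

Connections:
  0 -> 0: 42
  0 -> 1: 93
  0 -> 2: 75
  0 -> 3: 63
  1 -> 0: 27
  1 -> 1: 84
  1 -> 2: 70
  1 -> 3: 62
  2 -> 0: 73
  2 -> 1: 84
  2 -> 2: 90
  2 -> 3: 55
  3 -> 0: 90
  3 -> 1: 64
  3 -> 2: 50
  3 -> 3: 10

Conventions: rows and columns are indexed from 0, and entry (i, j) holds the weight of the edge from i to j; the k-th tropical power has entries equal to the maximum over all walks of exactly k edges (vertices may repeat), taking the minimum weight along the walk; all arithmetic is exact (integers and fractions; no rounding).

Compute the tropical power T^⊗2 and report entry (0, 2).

T^⊗2:
  [73, 84, 75, 62]
  [70, 84, 70, 62]
  [73, 84, 90, 63]
  [50, 90, 75, 63]
Key observation: the optimum is the walk 0->2->2, with weight 75 min 90 = 75.
Optimal value attained by: walk 0->2->2.
Answer: (T^⊗2)[0][2] = 75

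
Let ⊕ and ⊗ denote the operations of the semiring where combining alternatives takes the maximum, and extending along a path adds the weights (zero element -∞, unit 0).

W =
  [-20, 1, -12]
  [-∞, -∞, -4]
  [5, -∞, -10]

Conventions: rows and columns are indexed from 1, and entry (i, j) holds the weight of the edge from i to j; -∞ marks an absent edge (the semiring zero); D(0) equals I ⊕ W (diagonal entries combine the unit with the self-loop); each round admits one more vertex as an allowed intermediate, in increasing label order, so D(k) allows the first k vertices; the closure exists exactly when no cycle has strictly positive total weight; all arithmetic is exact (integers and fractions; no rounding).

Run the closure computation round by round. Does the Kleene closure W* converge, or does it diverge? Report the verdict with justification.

D(0):
  [0, 1, -12]
  [-∞, 0, -4]
  [5, -∞, 0]
D(1):
  [0, 1, -12]
  [-∞, 0, -4]
  [5, 6, 0]
Detection: at round 2, diagonal entry (3, 3) turns strictly positive.
Key observation: the cycle 3->1->2->3 has total weight 5 + 1 + (-4), which is strictly positive.
Answer: DIVERGES — positive cycle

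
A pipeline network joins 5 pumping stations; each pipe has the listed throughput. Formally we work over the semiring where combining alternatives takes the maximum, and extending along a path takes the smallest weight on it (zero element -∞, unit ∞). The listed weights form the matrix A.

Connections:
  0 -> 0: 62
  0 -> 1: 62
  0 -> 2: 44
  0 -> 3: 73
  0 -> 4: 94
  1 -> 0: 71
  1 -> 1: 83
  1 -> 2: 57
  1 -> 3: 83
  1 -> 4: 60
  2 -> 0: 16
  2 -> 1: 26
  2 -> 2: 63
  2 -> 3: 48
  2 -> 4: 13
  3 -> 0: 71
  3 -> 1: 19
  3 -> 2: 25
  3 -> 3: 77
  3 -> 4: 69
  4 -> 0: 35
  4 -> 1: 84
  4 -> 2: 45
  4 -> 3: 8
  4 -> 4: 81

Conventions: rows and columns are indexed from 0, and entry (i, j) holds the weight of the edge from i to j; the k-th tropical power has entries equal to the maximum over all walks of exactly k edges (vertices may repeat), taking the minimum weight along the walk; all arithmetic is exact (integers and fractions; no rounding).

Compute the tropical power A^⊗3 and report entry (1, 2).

A^⊗2:
  [71, 84, 57, 73, 81]
  [71, 83, 57, 83, 71]
  [48, 26, 63, 48, 48]
  [71, 69, 45, 77, 71]
  [71, 83, 57, 83, 81]
A^⊗3:
  [71, 83, 57, 83, 81]
  [71, 83, 57, 83, 71]
  [48, 48, 63, 48, 48]
  [71, 71, 57, 77, 71]
  [71, 83, 57, 83, 81]
Key observation: the optimum is the walk 1->0->1->2, with weight 71 min 62 min 57 = 57.
Optimal value attained by: walk 1->0->1->2.
Answer: (A^⊗3)[1][2] = 57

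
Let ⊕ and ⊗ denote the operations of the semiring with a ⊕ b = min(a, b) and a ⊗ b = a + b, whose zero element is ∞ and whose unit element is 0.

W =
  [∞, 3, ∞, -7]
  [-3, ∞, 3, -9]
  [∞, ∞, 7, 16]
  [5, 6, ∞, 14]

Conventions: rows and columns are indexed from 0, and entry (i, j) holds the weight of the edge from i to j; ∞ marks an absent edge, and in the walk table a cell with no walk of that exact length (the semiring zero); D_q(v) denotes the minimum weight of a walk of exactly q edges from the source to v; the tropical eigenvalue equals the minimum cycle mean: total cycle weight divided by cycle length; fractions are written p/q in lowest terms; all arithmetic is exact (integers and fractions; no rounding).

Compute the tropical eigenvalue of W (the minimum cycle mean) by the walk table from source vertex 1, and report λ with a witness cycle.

q=0: [∞, 0, ∞, ∞]
q=1: [-3, ∞, 3, -9]
q=2: [-4, -3, 10, -10]
q=3: [-6, -4, 0, -12]
q=4: [-7, -6, -1, -13]
Optimal cycle mean attained by: cycle 1->3->1, total (-9) + 6, length 2.
Answer: λ = -3/2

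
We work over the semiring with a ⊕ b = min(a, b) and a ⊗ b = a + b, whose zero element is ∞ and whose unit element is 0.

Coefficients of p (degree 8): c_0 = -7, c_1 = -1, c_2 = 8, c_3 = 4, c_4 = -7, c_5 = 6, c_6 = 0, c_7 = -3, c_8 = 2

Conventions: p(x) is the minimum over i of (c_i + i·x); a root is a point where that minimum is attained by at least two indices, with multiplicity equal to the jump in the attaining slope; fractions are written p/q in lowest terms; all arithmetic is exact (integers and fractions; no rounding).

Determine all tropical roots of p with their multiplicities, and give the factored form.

hull edge (i=0, c=-7) to (i=4, c=-7): slope 0, span 4
hull edge (i=4, c=-7) to (i=7, c=-3): slope 4/3, span 3
hull edge (i=7, c=-3) to (i=8, c=2): slope 5, span 1
Factored form: p(x) = 2 ⊗ (x ⊕ (-5)) ⊗ (x ⊕ (-4/3)) ⊗ (x ⊕ (-4/3)) ⊗ (x ⊕ (-4/3)) ⊗ (x ⊕ 0) ⊗ (x ⊕ 0) ⊗ (x ⊕ 0) ⊗ (x ⊕ 0)
Answer: roots = -5 (mult 1), -4/3 (mult 3), 0 (mult 4)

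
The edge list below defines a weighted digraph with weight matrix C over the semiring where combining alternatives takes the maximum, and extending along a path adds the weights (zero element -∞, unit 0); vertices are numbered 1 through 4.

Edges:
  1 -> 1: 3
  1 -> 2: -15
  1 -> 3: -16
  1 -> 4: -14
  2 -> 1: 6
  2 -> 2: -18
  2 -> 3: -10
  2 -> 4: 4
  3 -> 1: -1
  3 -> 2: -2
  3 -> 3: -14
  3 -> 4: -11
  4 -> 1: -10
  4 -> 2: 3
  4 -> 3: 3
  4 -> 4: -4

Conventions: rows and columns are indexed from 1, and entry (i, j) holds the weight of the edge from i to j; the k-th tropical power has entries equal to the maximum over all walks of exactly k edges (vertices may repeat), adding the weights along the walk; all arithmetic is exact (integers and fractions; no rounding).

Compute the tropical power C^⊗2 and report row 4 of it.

C^⊗2:
  [6, -11, -11, -11]
  [9, 7, 7, 0]
  [4, -8, -8, 2]
  [9, 1, -1, 7]
Answer: row 4 of C^⊗2 = [9, 1, -1, 7]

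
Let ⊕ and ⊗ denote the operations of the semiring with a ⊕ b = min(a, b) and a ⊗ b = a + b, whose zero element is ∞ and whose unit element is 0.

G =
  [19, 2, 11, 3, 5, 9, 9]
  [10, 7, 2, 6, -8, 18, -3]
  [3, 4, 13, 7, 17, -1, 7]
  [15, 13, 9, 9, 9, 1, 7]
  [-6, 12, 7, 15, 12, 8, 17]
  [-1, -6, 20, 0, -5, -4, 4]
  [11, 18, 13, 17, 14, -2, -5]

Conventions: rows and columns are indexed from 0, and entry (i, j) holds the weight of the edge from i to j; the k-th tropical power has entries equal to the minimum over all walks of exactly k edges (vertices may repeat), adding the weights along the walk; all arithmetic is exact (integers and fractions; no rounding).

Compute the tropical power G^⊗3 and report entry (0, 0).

G^⊗2:
  [-1, 3, 4, 8, -6, 4, -1]
  [-14, 4, -1, 7, -1, -5, -8]
  [-2, -7, 6, -1, -6, -5, 1]
  [0, -5, 15, 1, -4, -3, 2]
  [6, -4, 5, -3, -1, 3, 3]
  [-11, -10, -4, -4, -14, -8, -9]
  [-3, -8, 8, -2, -7, -7, -10]
G^⊗3:
  [-12, -2, 1, 2, -5, -3, -6]
  [-7, -12, -3, -11, -10, -10, -13]
  [-12, -11, -5, -5, -15, -9, -10]
  [-10, -9, -3, -3, -13, -7, -8]
  [-7, -3, -2, 2, -12, -2, -7]
  [-20, -14, -8, -8, -18, -12, -14]
  [-13, -13, -6, -7, -16, -12, -15]
Key observation: the optimum is the walk 0->1->4->0, with weight 2 + (-8) + (-6) = -12.
Optimal value attained by: walk 0->1->4->0.
Answer: (G^⊗3)[0][0] = -12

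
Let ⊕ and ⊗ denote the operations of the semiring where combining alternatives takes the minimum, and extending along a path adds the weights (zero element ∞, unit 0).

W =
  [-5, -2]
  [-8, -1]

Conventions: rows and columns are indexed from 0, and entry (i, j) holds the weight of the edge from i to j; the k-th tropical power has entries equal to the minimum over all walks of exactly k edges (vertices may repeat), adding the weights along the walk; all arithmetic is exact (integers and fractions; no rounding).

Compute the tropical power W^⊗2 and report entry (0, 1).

W^⊗2:
  [-10, -7]
  [-13, -10]
Key observation: the optimum is the walk 0->0->1, with weight (-5) + (-2) = -7.
Optimal value attained by: walk 0->0->1.
Answer: (W^⊗2)[0][1] = -7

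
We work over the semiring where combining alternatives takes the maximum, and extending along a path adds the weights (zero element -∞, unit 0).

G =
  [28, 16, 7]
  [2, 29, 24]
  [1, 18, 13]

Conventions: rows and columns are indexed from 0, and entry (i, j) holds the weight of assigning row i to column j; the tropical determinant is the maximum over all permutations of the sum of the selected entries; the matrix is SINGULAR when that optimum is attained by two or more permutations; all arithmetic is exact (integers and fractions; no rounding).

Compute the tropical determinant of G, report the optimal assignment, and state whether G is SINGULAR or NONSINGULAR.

σ = (0, 1, 2): 28 + 29 + 13 = 70
σ = (0, 2, 1): 28 + 24 + 18 = 70
σ = (1, 0, 2): 16 + 2 + 13 = 31
σ = (1, 2, 0): 16 + 24 + 1 = 41
σ = (2, 0, 1): 7 + 2 + 18 = 27
σ = (2, 1, 0): 7 + 29 + 1 = 37
Optimal value attained by: σ = (0, 1, 2).
Answer: det⊕(G) = 70; verdict: SINGULAR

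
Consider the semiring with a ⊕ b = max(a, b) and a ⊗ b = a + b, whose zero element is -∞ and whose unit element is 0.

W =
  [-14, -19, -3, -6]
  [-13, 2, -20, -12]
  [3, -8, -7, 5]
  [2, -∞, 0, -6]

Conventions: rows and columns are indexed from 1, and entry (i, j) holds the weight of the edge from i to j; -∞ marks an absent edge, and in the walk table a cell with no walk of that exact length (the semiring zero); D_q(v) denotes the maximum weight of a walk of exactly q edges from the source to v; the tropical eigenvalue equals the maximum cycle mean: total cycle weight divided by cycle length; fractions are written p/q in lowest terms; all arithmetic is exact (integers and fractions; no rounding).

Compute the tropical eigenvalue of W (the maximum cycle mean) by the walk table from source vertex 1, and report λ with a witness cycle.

q=0: [0, -∞, -∞, -∞]
q=1: [-14, -19, -3, -6]
q=2: [0, -11, -6, 2]
q=3: [4, -9, 2, -1]
q=4: [5, -6, 1, 7]
Optimal cycle mean attained by: cycle 3->4->3, total 5 + 0, length 2.
Answer: λ = 5/2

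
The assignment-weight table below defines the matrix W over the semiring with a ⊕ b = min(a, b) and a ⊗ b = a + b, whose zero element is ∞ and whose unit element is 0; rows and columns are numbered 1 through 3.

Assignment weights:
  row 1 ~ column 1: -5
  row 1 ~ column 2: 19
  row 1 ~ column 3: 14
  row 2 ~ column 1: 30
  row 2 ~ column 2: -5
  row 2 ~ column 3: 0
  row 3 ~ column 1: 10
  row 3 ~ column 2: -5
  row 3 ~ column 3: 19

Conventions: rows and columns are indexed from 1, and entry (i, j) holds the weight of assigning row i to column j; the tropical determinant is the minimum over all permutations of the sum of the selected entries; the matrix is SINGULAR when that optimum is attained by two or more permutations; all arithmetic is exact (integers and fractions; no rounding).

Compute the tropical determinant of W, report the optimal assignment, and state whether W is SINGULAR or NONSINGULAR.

σ = (1, 2, 3): (-5) + (-5) + 19 = 9
σ = (1, 3, 2): (-5) + 0 + (-5) = -10
σ = (2, 1, 3): 19 + 30 + 19 = 68
σ = (2, 3, 1): 19 + 0 + 10 = 29
σ = (3, 1, 2): 14 + 30 + (-5) = 39
σ = (3, 2, 1): 14 + (-5) + 10 = 19
Optimal value attained by: σ = (1, 3, 2).
Answer: det⊕(W) = -10; verdict: NONSINGULAR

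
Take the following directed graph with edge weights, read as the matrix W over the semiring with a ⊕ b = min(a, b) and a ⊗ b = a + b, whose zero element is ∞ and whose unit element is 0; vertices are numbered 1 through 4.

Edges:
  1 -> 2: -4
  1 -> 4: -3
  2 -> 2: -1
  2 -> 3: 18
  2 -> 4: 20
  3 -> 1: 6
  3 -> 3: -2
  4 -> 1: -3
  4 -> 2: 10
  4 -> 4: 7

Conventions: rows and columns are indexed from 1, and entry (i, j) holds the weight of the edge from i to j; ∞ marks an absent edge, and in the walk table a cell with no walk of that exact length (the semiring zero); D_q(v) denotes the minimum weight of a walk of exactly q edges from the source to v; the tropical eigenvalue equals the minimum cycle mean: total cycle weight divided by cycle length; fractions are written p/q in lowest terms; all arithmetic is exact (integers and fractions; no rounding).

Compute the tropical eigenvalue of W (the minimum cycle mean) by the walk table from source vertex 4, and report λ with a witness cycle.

q=0: [∞, ∞, ∞, 0]
q=1: [-3, 10, ∞, 7]
q=2: [4, -7, 28, -6]
q=3: [-9, -8, 11, 1]
q=4: [-2, -13, 9, -12]
Optimal cycle mean attained by: cycle 1->4->1, total (-3) + (-3), length 2.
Answer: λ = -3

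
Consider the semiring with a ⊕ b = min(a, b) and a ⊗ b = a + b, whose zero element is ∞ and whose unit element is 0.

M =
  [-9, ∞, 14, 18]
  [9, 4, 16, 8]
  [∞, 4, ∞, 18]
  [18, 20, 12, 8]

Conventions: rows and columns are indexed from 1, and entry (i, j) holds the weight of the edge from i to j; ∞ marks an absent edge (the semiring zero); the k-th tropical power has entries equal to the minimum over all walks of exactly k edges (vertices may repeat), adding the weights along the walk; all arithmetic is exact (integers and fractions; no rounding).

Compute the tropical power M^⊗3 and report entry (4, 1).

M^⊗2:
  [-18, 18, 5, 9]
  [0, 8, 20, 12]
  [13, 8, 20, 12]
  [9, 16, 20, 16]
M^⊗3:
  [-27, 9, -4, 0]
  [-9, 12, 14, 16]
  [4, 12, 24, 16]
  [0, 20, 23, 24]
Key observation: the optimum is the walk 4->1->1->1, with weight 18 + (-9) + (-9) = 0.
Optimal value attained by: walk 4->1->1->1.
Answer: (M^⊗3)[4][1] = 0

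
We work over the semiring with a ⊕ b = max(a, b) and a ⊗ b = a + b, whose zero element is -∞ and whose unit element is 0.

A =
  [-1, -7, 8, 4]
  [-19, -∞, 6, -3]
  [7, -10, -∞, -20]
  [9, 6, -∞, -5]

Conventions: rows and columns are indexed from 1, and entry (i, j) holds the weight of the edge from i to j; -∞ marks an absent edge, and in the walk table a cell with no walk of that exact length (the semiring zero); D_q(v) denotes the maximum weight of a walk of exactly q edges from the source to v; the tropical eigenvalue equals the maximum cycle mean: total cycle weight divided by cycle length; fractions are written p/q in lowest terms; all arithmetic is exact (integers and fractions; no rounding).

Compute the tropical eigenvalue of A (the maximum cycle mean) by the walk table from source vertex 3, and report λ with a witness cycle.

q=0: [-∞, -∞, 0, -∞]
q=1: [7, -10, -∞, -20]
q=2: [6, 0, 15, 11]
q=3: [22, 17, 14, 10]
q=4: [21, 16, 30, 26]
Optimal cycle mean attained by: cycle 1->3->1, total 8 + 7, length 2.
Answer: λ = 15/2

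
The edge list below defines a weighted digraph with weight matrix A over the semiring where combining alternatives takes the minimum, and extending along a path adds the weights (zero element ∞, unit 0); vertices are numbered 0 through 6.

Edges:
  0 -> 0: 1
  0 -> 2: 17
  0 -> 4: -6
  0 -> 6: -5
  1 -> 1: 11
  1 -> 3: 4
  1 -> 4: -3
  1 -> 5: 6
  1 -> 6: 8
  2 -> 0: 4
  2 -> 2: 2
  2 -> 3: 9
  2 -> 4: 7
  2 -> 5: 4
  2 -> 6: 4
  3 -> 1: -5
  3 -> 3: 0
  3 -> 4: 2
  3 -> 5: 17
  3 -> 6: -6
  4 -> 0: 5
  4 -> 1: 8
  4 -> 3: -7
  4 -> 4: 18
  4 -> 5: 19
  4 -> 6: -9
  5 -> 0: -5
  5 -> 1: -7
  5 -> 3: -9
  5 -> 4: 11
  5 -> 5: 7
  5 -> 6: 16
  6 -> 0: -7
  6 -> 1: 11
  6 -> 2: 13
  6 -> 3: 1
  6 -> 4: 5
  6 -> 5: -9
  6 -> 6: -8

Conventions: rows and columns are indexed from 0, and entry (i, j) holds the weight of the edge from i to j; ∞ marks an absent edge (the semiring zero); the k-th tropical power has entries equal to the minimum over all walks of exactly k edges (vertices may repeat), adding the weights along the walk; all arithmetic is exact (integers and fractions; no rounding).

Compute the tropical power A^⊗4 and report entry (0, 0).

A^⊗2:
  [-12, 2, 8, -13, -5, -14, -15]
  [1, -1, 21, -10, 6, -1, -12]
  [-3, -3, 4, -5, -2, -5, -4]
  [-13, -5, 7, -5, -8, -15, -14]
  [-16, -12, 4, -8, -5, -18, -17]
  [-4, -14, 12, -9, -11, -1, -15]
  [-15, -16, 5, -18, -13, -17, -16]
A^⊗3:
  [-22, -21, -2, -23, -18, -24, -23]
  [-19, -15, 1, -11, -8, -21, -20]
  [-11, -12, 6, -14, -9, -13, -12]
  [-21, -22, -1, -24, -19, -23, -22]
  [-24, -25, -4, -27, -22, -26, -25]
  [-22, -14, -2, -18, -17, -24, -23]
  [-23, -24, -3, -26, -21, -25, -24]
A^⊗4:
  [-30, -31, -10, -33, -28, -32, -31]
  [-27, -28, -7, -30, -25, -29, -28]
  [-19, -20, 1, -22, -17, -21, -20]
  [-29, -30, -9, -32, -27, -31, -30]
  [-32, -33, -12, -35, -30, -34, -33]
  [-30, -31, -10, -33, -28, -32, -31]
  [-31, -32, -11, -34, -29, -33, -32]
Key observation: the optimum is the walk 0->4->6->6->0, with weight (-6) + (-9) + (-8) + (-7) = -30.
Optimal value attained by: walk 0->4->6->6->0.
Answer: (A^⊗4)[0][0] = -30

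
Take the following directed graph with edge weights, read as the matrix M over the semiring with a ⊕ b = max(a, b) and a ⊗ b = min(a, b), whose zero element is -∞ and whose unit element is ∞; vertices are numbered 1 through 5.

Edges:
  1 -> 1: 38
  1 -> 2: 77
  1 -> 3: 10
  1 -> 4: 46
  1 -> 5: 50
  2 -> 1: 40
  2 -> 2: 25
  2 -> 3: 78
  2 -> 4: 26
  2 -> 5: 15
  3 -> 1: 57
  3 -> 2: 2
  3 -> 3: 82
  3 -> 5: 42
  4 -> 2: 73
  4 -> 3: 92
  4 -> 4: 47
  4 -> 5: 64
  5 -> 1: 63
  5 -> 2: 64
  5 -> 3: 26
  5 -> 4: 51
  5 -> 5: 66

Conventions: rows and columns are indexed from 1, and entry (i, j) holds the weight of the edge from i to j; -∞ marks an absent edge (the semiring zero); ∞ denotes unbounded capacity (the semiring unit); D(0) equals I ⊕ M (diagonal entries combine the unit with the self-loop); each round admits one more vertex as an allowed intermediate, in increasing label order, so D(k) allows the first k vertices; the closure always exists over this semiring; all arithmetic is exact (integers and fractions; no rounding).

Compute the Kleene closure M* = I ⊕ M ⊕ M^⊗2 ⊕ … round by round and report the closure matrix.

D(0):
  [∞, 77, 10, 46, 50]
  [40, ∞, 78, 26, 15]
  [57, 2, ∞, -∞, 42]
  [-∞, 73, 92, ∞, 64]
  [63, 64, 26, 51, ∞]
D(1):
  [∞, 77, 10, 46, 50]
  [40, ∞, 78, 40, 40]
  [57, 57, ∞, 46, 50]
  [-∞, 73, 92, ∞, 64]
  [63, 64, 26, 51, ∞]
D(2):
  [∞, 77, 77, 46, 50]
  [40, ∞, 78, 40, 40]
  [57, 57, ∞, 46, 50]
  [40, 73, 92, ∞, 64]
  [63, 64, 64, 51, ∞]
D(3):
  [∞, 77, 77, 46, 50]
  [57, ∞, 78, 46, 50]
  [57, 57, ∞, 46, 50]
  [57, 73, 92, ∞, 64]
  [63, 64, 64, 51, ∞]
D(4):
  [∞, 77, 77, 46, 50]
  [57, ∞, 78, 46, 50]
  [57, 57, ∞, 46, 50]
  [57, 73, 92, ∞, 64]
  [63, 64, 64, 51, ∞]
D(5):
  [∞, 77, 77, 50, 50]
  [57, ∞, 78, 50, 50]
  [57, 57, ∞, 50, 50]
  [63, 73, 92, ∞, 64]
  [63, 64, 64, 51, ∞]
Answer: M* = [[∞, 77, 77, 50, 50], [57, ∞, 78, 50, 50], [57, 57, ∞, 50, 50], [63, 73, 92, ∞, 64], [63, 64, 64, 51, ∞]]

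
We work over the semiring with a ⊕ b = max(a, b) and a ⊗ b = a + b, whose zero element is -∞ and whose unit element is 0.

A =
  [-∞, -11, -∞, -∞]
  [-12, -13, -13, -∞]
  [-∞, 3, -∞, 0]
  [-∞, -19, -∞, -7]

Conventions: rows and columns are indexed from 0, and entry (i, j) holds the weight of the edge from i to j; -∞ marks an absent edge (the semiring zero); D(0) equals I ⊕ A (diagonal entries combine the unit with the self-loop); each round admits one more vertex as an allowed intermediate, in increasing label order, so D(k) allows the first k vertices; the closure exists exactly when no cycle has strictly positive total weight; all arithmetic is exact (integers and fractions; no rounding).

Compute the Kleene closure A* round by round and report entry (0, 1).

D(0):
  [0, -11, -∞, -∞]
  [-12, 0, -13, -∞]
  [-∞, 3, 0, 0]
  [-∞, -19, -∞, 0]
D(1):
  [0, -11, -∞, -∞]
  [-12, 0, -13, -∞]
  [-∞, 3, 0, 0]
  [-∞, -19, -∞, 0]
D(2):
  [0, -11, -24, -∞]
  [-12, 0, -13, -∞]
  [-9, 3, 0, 0]
  [-31, -19, -32, 0]
D(3):
  [0, -11, -24, -24]
  [-12, 0, -13, -13]
  [-9, 3, 0, 0]
  [-31, -19, -32, 0]
D(4):
  [0, -11, -24, -24]
  [-12, 0, -13, -13]
  [-9, 3, 0, 0]
  [-31, -19, -32, 0]
Answer: A*[0][1] = -11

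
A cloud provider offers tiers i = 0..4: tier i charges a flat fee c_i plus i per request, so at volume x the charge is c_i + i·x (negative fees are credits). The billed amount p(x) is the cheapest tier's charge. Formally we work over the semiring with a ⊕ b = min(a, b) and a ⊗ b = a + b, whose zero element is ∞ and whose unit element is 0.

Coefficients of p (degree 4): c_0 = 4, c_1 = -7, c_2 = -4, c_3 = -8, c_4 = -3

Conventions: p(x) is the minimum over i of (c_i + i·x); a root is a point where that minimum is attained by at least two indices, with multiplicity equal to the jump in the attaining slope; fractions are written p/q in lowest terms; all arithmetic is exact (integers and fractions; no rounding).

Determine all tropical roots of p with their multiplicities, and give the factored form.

hull edge (i=0, c=4) to (i=1, c=-7): slope -11, span 1
hull edge (i=1, c=-7) to (i=3, c=-8): slope -1/2, span 2
hull edge (i=3, c=-8) to (i=4, c=-3): slope 5, span 1
Factored form: p(x) = -3 ⊗ (x ⊕ (-5)) ⊗ (x ⊕ 1/2) ⊗ (x ⊕ 1/2) ⊗ (x ⊕ 11)
Answer: roots = -5 (mult 1), 1/2 (mult 2), 11 (mult 1)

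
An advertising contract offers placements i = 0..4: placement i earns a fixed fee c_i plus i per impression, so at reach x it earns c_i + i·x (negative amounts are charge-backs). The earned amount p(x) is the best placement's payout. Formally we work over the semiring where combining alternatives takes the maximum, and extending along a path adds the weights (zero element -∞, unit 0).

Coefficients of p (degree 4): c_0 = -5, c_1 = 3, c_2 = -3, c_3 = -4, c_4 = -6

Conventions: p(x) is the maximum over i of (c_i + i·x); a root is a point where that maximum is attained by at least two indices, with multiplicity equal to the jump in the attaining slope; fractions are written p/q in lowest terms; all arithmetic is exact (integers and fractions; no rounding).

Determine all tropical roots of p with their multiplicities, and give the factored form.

hull edge (i=0, c=-5) to (i=1, c=3): slope 8, span 1
hull edge (i=1, c=3) to (i=4, c=-6): slope -3, span 3
Factored form: p(x) = -6 ⊗ (x ⊕ (-8)) ⊗ (x ⊕ 3) ⊗ (x ⊕ 3) ⊗ (x ⊕ 3)
Answer: roots = -8 (mult 1), 3 (mult 3)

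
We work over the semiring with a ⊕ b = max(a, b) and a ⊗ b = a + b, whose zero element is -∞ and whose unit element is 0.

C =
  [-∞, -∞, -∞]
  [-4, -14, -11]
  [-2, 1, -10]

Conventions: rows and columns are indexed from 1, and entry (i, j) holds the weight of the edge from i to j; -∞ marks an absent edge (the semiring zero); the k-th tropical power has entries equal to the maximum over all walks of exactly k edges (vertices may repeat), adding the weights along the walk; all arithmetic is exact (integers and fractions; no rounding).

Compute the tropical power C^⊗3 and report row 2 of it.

C^⊗2:
  [-∞, -∞, -∞]
  [-13, -10, -21]
  [-3, -9, -10]
C^⊗3:
  [-∞, -∞, -∞]
  [-14, -20, -21]
  [-12, -9, -20]
Answer: row 2 of C^⊗3 = [-14, -20, -21]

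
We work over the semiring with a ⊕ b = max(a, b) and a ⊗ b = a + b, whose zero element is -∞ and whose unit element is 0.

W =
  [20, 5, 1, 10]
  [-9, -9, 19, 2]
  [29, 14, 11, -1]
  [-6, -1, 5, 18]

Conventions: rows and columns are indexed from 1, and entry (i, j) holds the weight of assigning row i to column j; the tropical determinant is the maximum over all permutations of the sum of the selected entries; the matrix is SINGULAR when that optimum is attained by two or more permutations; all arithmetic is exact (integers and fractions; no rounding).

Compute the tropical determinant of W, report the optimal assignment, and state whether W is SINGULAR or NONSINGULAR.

σ = (1, 2, 3, 4): 20 + (-9) + 11 + 18 = 40
σ = (1, 2, 4, 3): 20 + (-9) + (-1) + 5 = 15
σ = (1, 3, 2, 4): 20 + 19 + 14 + 18 = 71
σ = (1, 3, 4, 2): 20 + 19 + (-1) + (-1) = 37
σ = (1, 4, 2, 3): 20 + 2 + 14 + 5 = 41
σ = (1, 4, 3, 2): 20 + 2 + 11 + (-1) = 32
σ = (2, 1, 3, 4): 5 + (-9) + 11 + 18 = 25
σ = (2, 1, 4, 3): 5 + (-9) + (-1) + 5 = 0
σ = (2, 3, 1, 4): 5 + 19 + 29 + 18 = 71
σ = (2, 3, 4, 1): 5 + 19 + (-1) + (-6) = 17
σ = (2, 4, 1, 3): 5 + 2 + 29 + 5 = 41
σ = (2, 4, 3, 1): 5 + 2 + 11 + (-6) = 12
σ = (3, 1, 2, 4): 1 + (-9) + 14 + 18 = 24
σ = (3, 1, 4, 2): 1 + (-9) + (-1) + (-1) = -10
σ = (3, 2, 1, 4): 1 + (-9) + 29 + 18 = 39
σ = (3, 2, 4, 1): 1 + (-9) + (-1) + (-6) = -15
σ = (3, 4, 1, 2): 1 + 2 + 29 + (-1) = 31
σ = (3, 4, 2, 1): 1 + 2 + 14 + (-6) = 11
σ = (4, 1, 2, 3): 10 + (-9) + 14 + 5 = 20
σ = (4, 1, 3, 2): 10 + (-9) + 11 + (-1) = 11
σ = (4, 2, 1, 3): 10 + (-9) + 29 + 5 = 35
σ = (4, 2, 3, 1): 10 + (-9) + 11 + (-6) = 6
σ = (4, 3, 1, 2): 10 + 19 + 29 + (-1) = 57
σ = (4, 3, 2, 1): 10 + 19 + 14 + (-6) = 37
Optimal value attained by: σ = (1, 3, 2, 4).
Answer: det⊕(W) = 71; verdict: SINGULAR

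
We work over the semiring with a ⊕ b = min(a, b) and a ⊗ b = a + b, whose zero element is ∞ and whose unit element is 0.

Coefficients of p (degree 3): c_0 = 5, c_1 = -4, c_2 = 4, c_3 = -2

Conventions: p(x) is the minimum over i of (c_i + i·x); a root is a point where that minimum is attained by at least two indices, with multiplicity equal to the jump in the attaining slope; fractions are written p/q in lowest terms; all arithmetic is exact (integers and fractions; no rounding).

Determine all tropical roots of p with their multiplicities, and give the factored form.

hull edge (i=0, c=5) to (i=1, c=-4): slope -9, span 1
hull edge (i=1, c=-4) to (i=3, c=-2): slope 1, span 2
Factored form: p(x) = -2 ⊗ (x ⊕ (-1)) ⊗ (x ⊕ (-1)) ⊗ (x ⊕ 9)
Answer: roots = -1 (mult 2), 9 (mult 1)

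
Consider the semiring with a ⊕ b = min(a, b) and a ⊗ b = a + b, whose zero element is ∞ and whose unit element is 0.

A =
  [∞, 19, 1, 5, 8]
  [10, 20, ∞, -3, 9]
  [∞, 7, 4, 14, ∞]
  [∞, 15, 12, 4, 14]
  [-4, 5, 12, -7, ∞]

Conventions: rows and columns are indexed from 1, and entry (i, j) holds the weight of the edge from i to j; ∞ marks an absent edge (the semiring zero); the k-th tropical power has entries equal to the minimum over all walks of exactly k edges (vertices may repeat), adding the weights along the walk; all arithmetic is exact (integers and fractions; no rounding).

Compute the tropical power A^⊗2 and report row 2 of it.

A^⊗2:
  [4, 8, 5, 1, 19]
  [5, 12, 9, 1, 11]
  [17, 11, 8, 4, 16]
  [10, 19, 16, 7, 18]
  [15, 8, -3, -3, 4]
Answer: row 2 of A^⊗2 = [5, 12, 9, 1, 11]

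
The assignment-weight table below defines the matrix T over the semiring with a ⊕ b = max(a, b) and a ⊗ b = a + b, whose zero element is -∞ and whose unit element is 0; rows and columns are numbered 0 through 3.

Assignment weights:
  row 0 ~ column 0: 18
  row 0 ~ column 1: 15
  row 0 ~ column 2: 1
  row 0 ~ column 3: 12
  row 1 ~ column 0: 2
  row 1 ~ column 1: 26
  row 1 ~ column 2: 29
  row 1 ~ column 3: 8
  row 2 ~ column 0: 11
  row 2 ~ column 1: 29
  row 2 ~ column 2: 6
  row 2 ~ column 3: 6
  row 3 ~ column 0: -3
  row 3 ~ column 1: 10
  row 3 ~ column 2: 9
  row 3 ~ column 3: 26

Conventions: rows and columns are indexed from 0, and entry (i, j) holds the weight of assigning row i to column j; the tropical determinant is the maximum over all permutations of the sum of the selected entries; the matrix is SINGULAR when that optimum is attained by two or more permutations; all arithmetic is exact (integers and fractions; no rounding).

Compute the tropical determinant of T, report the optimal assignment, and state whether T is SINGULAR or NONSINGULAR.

σ = (0, 1, 2, 3): 18 + 26 + 6 + 26 = 76
σ = (0, 1, 3, 2): 18 + 26 + 6 + 9 = 59
σ = (0, 2, 1, 3): 18 + 29 + 29 + 26 = 102
σ = (0, 2, 3, 1): 18 + 29 + 6 + 10 = 63
σ = (0, 3, 1, 2): 18 + 8 + 29 + 9 = 64
σ = (0, 3, 2, 1): 18 + 8 + 6 + 10 = 42
σ = (1, 0, 2, 3): 15 + 2 + 6 + 26 = 49
σ = (1, 0, 3, 2): 15 + 2 + 6 + 9 = 32
σ = (1, 2, 0, 3): 15 + 29 + 11 + 26 = 81
σ = (1, 2, 3, 0): 15 + 29 + 6 + (-3) = 47
σ = (1, 3, 0, 2): 15 + 8 + 11 + 9 = 43
σ = (1, 3, 2, 0): 15 + 8 + 6 + (-3) = 26
σ = (2, 0, 1, 3): 1 + 2 + 29 + 26 = 58
σ = (2, 0, 3, 1): 1 + 2 + 6 + 10 = 19
σ = (2, 1, 0, 3): 1 + 26 + 11 + 26 = 64
σ = (2, 1, 3, 0): 1 + 26 + 6 + (-3) = 30
σ = (2, 3, 0, 1): 1 + 8 + 11 + 10 = 30
σ = (2, 3, 1, 0): 1 + 8 + 29 + (-3) = 35
σ = (3, 0, 1, 2): 12 + 2 + 29 + 9 = 52
σ = (3, 0, 2, 1): 12 + 2 + 6 + 10 = 30
σ = (3, 1, 0, 2): 12 + 26 + 11 + 9 = 58
σ = (3, 1, 2, 0): 12 + 26 + 6 + (-3) = 41
σ = (3, 2, 0, 1): 12 + 29 + 11 + 10 = 62
σ = (3, 2, 1, 0): 12 + 29 + 29 + (-3) = 67
Optimal value attained by: σ = (0, 2, 1, 3).
Answer: det⊕(T) = 102; verdict: NONSINGULAR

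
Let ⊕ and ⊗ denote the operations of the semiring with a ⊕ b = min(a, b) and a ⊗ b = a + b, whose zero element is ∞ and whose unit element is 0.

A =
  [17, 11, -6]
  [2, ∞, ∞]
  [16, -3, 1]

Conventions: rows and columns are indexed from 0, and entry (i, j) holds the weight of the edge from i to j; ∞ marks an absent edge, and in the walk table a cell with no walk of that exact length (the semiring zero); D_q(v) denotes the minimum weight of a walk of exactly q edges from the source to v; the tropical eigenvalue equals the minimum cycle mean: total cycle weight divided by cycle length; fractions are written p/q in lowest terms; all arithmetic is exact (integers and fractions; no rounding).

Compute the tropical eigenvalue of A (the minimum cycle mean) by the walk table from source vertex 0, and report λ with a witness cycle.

q=0: [0, ∞, ∞]
q=1: [17, 11, -6]
q=2: [10, -9, -5]
q=3: [-7, -8, -4]
Optimal cycle mean attained by: cycle 0->2->1->0, total (-6) + (-3) + 2, length 3.
Answer: λ = -7/3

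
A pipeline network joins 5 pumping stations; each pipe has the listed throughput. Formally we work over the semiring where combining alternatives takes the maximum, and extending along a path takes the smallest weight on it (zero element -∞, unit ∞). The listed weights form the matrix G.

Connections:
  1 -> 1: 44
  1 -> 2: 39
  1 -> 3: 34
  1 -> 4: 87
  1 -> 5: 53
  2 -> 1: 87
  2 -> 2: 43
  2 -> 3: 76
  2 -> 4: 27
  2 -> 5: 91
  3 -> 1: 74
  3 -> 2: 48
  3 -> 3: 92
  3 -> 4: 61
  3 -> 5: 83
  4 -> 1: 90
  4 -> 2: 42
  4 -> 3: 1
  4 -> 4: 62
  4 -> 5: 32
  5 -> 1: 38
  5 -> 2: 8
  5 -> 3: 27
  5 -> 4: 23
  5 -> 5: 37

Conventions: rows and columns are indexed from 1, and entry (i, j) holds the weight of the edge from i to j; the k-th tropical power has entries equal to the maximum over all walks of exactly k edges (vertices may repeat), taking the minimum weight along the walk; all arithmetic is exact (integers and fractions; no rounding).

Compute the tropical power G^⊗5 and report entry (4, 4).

G^⊗2:
  [87, 42, 39, 62, 44]
  [74, 48, 76, 87, 76]
  [74, 48, 92, 74, 83]
  [62, 42, 42, 87, 53]
  [38, 38, 34, 38, 38]
G^⊗3:
  [62, 42, 42, 87, 53]
  [87, 48, 76, 74, 76]
  [74, 48, 92, 74, 83]
  [87, 42, 42, 62, 53]
  [38, 38, 38, 38, 38]
G^⊗4:
  [87, 42, 42, 62, 53]
  [74, 48, 76, 87, 76]
  [74, 48, 92, 74, 83]
  [62, 42, 42, 87, 53]
  [38, 38, 38, 38, 38]
G^⊗5:
  [62, 42, 42, 87, 53]
  [87, 48, 76, 74, 76]
  [74, 48, 92, 74, 83]
  [87, 42, 42, 62, 53]
  [38, 38, 38, 38, 38]
Key observation: the optimum is the walk 4->1->4->1->4->4, with weight 90 min 87 min 90 min 87 min 62 = 62.
Optimal value attained by: walk 4->1->4->1->4->4.
Answer: (G^⊗5)[4][4] = 62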